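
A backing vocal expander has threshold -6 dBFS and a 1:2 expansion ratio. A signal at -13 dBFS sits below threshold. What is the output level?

-20 dBFS

The input is 7 dB below the -6 dBFS threshold.
A 1:2 expander multiplies undershoot by 2: 7 × 2 = 14 dB below threshold.
Output = -6 − 14 = -20 dBFS.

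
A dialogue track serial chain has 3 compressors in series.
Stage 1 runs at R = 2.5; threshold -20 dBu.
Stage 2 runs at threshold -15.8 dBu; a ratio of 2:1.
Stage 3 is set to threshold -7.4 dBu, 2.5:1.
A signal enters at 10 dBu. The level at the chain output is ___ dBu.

Stage 1: 30 dB above -20 dBu, reduced 2.5:1 to 12 dB above → -8 dBu.
Stage 2: -8 dBu is 7.8 dB over -15.8 dBu; at 2:1 that becomes 3.9 dB over, giving -11.9 dBu.
Stage 3: below threshold (-11.9 ≤ -7.4); passes unchanged; output -11.9 dBu.

-11.9 dBu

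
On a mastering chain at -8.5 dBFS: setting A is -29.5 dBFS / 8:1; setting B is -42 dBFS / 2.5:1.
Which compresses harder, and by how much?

B, by 1.725 dB

A: 21 dB over, compressed to 2.625 dB over, so 18.375 dB of GR.
B: 33.5 dB over, compressed to 13.4 dB over, so 20.1 dB of GR.
B reduces 1.725 dB more.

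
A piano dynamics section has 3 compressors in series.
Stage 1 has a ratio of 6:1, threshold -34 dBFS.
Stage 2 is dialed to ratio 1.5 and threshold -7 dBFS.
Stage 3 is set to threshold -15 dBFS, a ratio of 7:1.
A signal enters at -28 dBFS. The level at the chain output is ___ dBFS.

-33 dBFS

Stage 1: overshoot 6 dB → 6/6 = 1 dB → -33 dBFS.
Stage 2: below threshold (-33 ≤ -7); passes unchanged; output -33 dBFS.
Stage 3: -33 dBFS is at or below the -15 dBFS threshold — no compression; output -33 dBFS.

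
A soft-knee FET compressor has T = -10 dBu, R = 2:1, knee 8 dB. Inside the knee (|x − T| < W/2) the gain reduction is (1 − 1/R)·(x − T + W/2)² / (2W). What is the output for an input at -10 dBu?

x − T + W/2 = -10 − (-10) + 4 = 4.
GR = (1 − 1/2) × 4² / 16 = 0.5 × 16 / 16 = 0.5 dB.
Output = -10 − 0.5 = -10.5 dBu.

-10.5 dBu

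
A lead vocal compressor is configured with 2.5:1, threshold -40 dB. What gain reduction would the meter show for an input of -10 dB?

The signal is 30 dB above threshold.
After 2.5:1 compression the overshoot becomes 30/2.5 = 12 dB.
So the signal is attenuated by 30 − 12 = 18 dB.

18 dB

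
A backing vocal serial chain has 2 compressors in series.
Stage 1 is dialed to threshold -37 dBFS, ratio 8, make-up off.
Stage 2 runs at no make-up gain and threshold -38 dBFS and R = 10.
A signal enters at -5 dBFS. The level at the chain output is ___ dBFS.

Stage 1: -5 dBFS is 32 dB over -37 dBFS; at 8:1 that becomes 4 dB over, giving -33 dBFS.
Stage 2: 5 dB above -38 dBFS, reduced 10:1 to 0.5 dB above → -37.5 dBFS.

-37.5 dBFS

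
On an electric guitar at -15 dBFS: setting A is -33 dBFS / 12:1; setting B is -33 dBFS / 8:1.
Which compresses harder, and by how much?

A: overshoot 18 dB → output overshoot 1.5 dB → GR 16.5 dB.
B: overshoot 18 dB → output overshoot 2.25 dB → GR 15.75 dB.
A applies 0.75 dB more gain reduction.

A, by 0.75 dB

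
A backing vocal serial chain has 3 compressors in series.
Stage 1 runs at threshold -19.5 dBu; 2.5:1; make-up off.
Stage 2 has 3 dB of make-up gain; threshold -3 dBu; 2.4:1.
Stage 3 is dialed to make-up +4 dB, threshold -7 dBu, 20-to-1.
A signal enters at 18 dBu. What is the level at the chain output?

Stage 1: overshoot 37.5 dB → 37.5/2.5 = 15 dB → -4.5 dBu.
Stage 2: below threshold (-4.5 ≤ -3); passes unchanged; make-up brings it to -1.5 dBu.
Stage 3: -1.5 dBu is 5.5 dB over -7 dBu; at 20:1 that becomes 0.275 dB over, giving -6.725 dBu; +4 dB make-up → -2.725 dBu.

-2.725 dBu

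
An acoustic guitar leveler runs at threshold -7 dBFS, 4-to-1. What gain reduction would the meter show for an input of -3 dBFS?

3 dB

Overshoot = -3 − (-7) = 4 dB.
A 4:1 ratio leaves 1 dB of that excess.
Gain reduction = 4 − 1 = 3 dB.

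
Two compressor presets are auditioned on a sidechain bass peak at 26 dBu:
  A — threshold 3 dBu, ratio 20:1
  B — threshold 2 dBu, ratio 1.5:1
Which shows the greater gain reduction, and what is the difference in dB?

A, by 13.85 dB

A: GR = 23 − 23/20 = 21.85 dB.
B: GR = 24 − 24/1.5 = 8 dB.
A reduces 13.85 dB more.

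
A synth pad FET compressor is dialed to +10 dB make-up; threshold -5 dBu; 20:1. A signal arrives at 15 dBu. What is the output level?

6 dBu

Overshoot: 15 − (-5) = 20 dB.
20:1 compression reduces that to 20/20 = 1 dB over.
Output = -5 + 1 = -4 dBu; make-up adds 10 dB, giving 6 dBu.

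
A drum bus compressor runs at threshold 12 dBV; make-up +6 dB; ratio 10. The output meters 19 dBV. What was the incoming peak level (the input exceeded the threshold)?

Stripping the +6 dB make-up gives 13 dBV at the gain stage.
Post-compression overshoot = 13 − 12 = 1 dB.
Before 10:1 compression the overshoot was 1 × 10 = 10 dB, so input = 12 + 10 = 22 dBV.

22 dBV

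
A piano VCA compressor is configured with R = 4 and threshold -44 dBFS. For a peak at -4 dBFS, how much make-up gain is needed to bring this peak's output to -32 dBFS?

2 dB

The peak compresses to -44 + 40/4 = -34 dBFS.
To reach -32 dBFS requires -32 − (-34) = 2 dB of make-up.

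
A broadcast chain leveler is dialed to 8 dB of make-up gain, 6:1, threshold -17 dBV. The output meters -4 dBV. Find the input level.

13 dBV

Before make-up, the level was -4 − 8 = -12 dBV.
That's 5 dB above the -17 dBV threshold.
Input overshoot = R × output overshoot = 30 dB → input = -17 + 30 = 13 dBV.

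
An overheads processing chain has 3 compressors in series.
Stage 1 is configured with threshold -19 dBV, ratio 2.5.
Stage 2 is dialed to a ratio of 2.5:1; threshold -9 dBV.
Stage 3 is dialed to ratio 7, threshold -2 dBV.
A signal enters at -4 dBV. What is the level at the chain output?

Stage 1: overshoot 15 dB → 15/2.5 = 6 dB → -13 dBV.
Stage 2: -13 dBV is at or below the -9 dBV threshold — no compression; output -13 dBV.
Stage 3: -13 dBV ≤ -2 dBV, so stage 3 doesn't engage; output -13 dBV.

-13 dBV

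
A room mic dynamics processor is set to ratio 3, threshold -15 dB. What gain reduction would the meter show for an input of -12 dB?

The signal is 3 dB above threshold.
A 3:1 ratio leaves 1 dB of that excess.
Gain reduction = 3 − 1 = 2 dB.

2 dB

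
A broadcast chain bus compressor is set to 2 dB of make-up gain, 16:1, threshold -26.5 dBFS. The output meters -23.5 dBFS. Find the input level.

Stripping the +2 dB make-up gives -25.5 dBFS at the gain stage.
Post-compression overshoot = -25.5 − (-26.5) = 1 dB.
Before 16:1 compression the overshoot was 1 × 16 = 16 dB, so input = -26.5 + 16 = -10.5 dBFS.

-10.5 dBFS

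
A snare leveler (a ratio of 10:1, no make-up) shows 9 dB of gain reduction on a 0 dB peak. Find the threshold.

Gain reduction = 0 − (-9) = 9 dB; output overshoot = GR / (R − 1) = 9 / 9 = 1 dB.
Threshold = output − output overshoot = -9 − 1 = -10 dB.

-10 dB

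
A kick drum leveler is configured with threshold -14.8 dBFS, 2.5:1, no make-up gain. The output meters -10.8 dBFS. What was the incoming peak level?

-4.8 dBFS

That's 4 dB above the -14.8 dBFS threshold.
Input overshoot = R × output overshoot = 10 dB → input = -14.8 + 10 = -4.8 dBFS.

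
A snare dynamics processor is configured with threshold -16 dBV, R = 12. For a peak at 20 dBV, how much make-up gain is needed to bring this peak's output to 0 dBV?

13 dB

The peak compresses to -16 + 36/12 = -13 dBV.
To reach 0 dBV requires 0 − (-13) = 13 dB of make-up.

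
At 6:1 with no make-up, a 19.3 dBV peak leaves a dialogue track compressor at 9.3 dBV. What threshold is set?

7.3 dBV

Input is 12 dB above T (since output overshoot × R = input overshoot: (9.3 − T)·6 = 19.3 − T gives T = 7.3 dBV).
Check: 7.3 + (19.3 − 7.3)/6 = 7.3 + 2 = 9.3 dBV. ✓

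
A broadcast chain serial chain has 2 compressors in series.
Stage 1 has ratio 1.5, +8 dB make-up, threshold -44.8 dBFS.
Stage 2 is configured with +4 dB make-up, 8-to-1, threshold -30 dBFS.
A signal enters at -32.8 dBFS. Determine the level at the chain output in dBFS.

-25.85 dBFS

Stage 1: overshoot 12 dB → 12/1.5 = 8 dB → -36.8 dBFS; +8 dB make-up → -28.8 dBFS.
Stage 2: -28.8 dBFS is 1.2 dB over -30 dBFS; at 8:1 that becomes 0.15 dB over, giving -29.85 dBFS; +4 dB make-up → -25.85 dBFS.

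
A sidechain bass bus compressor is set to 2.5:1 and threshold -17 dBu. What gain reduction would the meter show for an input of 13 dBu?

Overshoot = 13 − (-17) = 30 dB.
At 2.5:1, output sits 30/2.5 = 12 dB above threshold.
So the signal is attenuated by 30 − 12 = 18 dB.

18 dB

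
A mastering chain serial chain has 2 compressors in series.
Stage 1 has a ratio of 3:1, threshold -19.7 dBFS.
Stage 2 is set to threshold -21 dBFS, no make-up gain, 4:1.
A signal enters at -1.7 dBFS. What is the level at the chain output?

Stage 1: 18 dB above -19.7 dBFS, reduced 3:1 to 6 dB above → -13.7 dBFS.
Stage 2: overshoot 7.3 dB → 7.3/4 = 1.825 dB → -19.175 dBFS.

-19.175 dBFS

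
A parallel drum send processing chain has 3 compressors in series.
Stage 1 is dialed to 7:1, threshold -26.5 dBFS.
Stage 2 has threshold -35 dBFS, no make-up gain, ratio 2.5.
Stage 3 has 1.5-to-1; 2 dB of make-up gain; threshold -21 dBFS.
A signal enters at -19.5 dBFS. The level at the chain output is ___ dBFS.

-29.2 dBFS

Stage 1: overshoot 7 dB → 7/7 = 1 dB → -25.5 dBFS.
Stage 2: overshoot 9.5 dB → 9.5/2.5 = 3.8 dB → -31.2 dBFS.
Stage 3: -31.2 dBFS is at or below the -21 dBFS threshold — no compression; make-up brings it to -29.2 dBFS.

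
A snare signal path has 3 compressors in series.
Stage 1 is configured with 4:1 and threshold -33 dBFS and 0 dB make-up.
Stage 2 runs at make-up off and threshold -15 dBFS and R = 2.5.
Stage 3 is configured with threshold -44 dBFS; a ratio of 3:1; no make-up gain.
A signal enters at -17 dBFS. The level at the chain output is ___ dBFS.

-39 dBFS

Stage 1: overshoot 16 dB → 16/4 = 4 dB → -29 dBFS.
Stage 2: -29 dBFS ≤ -15 dBFS, so stage 2 doesn't engage; output -29 dBFS.
Stage 3: overshoot 15 dB → 15/3 = 5 dB → -39 dBFS.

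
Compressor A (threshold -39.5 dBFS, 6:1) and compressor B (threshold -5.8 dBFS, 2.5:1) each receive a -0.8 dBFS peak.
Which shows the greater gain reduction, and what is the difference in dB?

A: 38.7 dB over, compressed to 6.45 dB over, so 32.25 dB of GR.
B: 5 dB over, compressed to 2 dB over, so 3 dB of GR.
Difference: 29.25 dB in favour of A.

A, by 29.25 dB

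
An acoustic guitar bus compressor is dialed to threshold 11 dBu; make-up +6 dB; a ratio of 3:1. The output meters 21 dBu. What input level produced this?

Remove make-up: 21 − 6 = 15 dBu.
That's 4 dB above the 11 dBu threshold.
Before 3:1 compression the overshoot was 4 × 3 = 12 dB, so input = 11 + 12 = 23 dBu.

23 dBu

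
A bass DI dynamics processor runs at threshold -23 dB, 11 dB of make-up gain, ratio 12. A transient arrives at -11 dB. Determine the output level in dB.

-11 dB

The input is 12 dB above the -23 dB threshold.
At 12:1 the overshoot is divided by 12, leaving 1 dB above threshold.
That puts the output at -22 dB; make-up adds 11 dB, giving -11 dB.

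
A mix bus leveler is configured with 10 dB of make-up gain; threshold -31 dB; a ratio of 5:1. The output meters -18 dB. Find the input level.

-16 dB

Remove make-up: -18 − 10 = -28 dB.
The compressed level sits -28 − (-31) = 3 dB over threshold.
Undo the ratio: input overshoot = 3 × 5 = 15 dB, giving input = -16 dB.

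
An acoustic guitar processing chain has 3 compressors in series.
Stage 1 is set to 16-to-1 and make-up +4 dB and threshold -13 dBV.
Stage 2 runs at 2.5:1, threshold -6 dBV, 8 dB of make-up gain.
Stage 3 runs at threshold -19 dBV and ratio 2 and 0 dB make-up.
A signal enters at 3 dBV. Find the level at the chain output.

-9.5 dBV

Stage 1: 16 dB above -13 dBV, reduced 16:1 to 1 dB above → -12 dBV; +4 dB make-up → -8 dBV.
Stage 2: -8 dBV ≤ -6 dBV, so stage 2 doesn't engage; make-up brings it to 0 dBV.
Stage 3: 0 dBV is 19 dB over -19 dBV; at 2:1 that becomes 9.5 dB over, giving -9.5 dBV.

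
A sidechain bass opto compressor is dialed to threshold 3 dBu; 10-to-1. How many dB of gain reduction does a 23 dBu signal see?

The signal is 20 dB above threshold.
A 10:1 ratio leaves 2 dB of that excess.
So the signal is attenuated by 20 − 2 = 18 dB.

18 dB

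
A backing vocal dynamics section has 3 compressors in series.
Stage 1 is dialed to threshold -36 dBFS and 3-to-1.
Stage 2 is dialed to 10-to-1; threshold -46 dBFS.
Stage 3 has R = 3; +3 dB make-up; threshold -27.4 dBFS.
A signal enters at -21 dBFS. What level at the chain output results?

Stage 1: overshoot 15 dB → 15/3 = 5 dB → -31 dBFS.
Stage 2: 15 dB above -46 dBFS, reduced 10:1 to 1.5 dB above → -44.5 dBFS.
Stage 3: -44.5 dBFS ≤ -27.4 dBFS, so stage 3 doesn't engage; make-up brings it to -41.5 dBFS.

-41.5 dBFS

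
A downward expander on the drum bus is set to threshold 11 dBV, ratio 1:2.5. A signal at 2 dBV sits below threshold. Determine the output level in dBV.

The input is 9 dB below the 11 dBV threshold.
A 1:2.5 expander multiplies undershoot by 2.5: 9 × 2.5 = 22.5 dB below threshold.
Output = 11 − 22.5 = -11.5 dBV.

-11.5 dBV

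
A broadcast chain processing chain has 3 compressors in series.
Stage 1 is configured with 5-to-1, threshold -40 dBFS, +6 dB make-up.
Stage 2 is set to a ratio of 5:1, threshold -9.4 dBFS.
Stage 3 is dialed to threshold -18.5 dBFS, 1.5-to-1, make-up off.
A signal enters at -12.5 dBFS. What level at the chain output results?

-28.5 dBFS

Stage 1: 27.5 dB above -40 dBFS, reduced 5:1 to 5.5 dB above → -34.5 dBFS; +6 dB make-up → -28.5 dBFS.
Stage 2: below threshold (-28.5 ≤ -9.4); passes unchanged; output -28.5 dBFS.
Stage 3: -28.5 dBFS ≤ -18.5 dBFS, so stage 3 doesn't engage; output -28.5 dBFS.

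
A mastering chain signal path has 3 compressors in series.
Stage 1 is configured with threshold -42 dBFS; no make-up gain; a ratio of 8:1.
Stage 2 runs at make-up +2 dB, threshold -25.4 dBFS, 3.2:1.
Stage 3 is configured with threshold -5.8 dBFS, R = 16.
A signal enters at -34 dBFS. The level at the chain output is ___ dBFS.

Stage 1: -34 dBFS is 8 dB over -42 dBFS; at 8:1 that becomes 1 dB over, giving -41 dBFS.
Stage 2: -41 dBFS ≤ -25.4 dBFS, so stage 2 doesn't engage; make-up brings it to -39 dBFS.
Stage 3: below threshold (-39 ≤ -5.8); passes unchanged; output -39 dBFS.

-39 dBFS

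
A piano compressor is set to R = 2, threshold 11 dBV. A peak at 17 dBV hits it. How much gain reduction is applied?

3 dB

17 dBV exceeds the threshold by 6 dB.
A 2:1 ratio leaves 3 dB of that excess.
So the signal is attenuated by 6 − 3 = 3 dB.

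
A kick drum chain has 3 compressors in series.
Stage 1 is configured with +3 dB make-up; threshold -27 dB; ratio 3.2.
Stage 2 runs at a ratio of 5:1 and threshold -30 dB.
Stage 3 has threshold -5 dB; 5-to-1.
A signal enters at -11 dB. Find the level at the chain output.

-27.8 dB

Stage 1: 16 dB above -27 dB, reduced 3.2:1 to 5 dB above → -22 dB; +3 dB make-up → -19 dB.
Stage 2: -19 dB is 11 dB over -30 dB; at 5:1 that becomes 2.2 dB over, giving -27.8 dB.
Stage 3: -27.8 dB is at or below the -5 dB threshold — no compression; output -27.8 dB.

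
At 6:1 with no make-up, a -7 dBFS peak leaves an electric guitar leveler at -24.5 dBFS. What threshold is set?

-28 dBFS

Gain reduction = -7 − (-24.5) = 17.5 dB; output overshoot = GR / (R − 1) = 17.5 / 5 = 3.5 dB.
Threshold = output − output overshoot = -24.5 − 3.5 = -28 dBFS.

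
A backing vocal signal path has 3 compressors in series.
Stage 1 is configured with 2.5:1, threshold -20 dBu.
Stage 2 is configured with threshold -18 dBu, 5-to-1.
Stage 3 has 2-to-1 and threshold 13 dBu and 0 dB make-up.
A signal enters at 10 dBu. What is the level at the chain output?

Stage 1: 10 dBu is 30 dB over -20 dBu; at 2.5:1 that becomes 12 dB over, giving -8 dBu.
Stage 2: 10 dB above -18 dBu, reduced 5:1 to 2 dB above → -16 dBu.
Stage 3: -16 dBu ≤ 13 dBu, so stage 3 doesn't engage; output -16 dBu.

-16 dBu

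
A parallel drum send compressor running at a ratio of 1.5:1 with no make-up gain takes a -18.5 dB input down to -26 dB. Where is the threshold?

-41 dB

Input is 22.5 dB above T (since output overshoot × R = input overshoot: (-26 − T)·1.5 = -18.5 − T gives T = -41 dB).
Check: -41 + (-18.5 − (-41))/1.5 = -41 + 15 = -26 dB. ✓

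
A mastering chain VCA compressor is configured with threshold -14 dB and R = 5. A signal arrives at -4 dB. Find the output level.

-4 dB sits 10 dB over threshold.
5:1 compression reduces that to 10/5 = 2 dB over.
That puts the output at -12 dB.

-12 dB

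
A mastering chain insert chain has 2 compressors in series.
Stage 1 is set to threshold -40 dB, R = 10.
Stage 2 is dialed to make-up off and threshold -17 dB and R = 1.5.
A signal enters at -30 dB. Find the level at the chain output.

-39 dB

Stage 1: 10 dB above -40 dB, reduced 10:1 to 1 dB above → -39 dB.
Stage 2: below threshold (-39 ≤ -17); passes unchanged; output -39 dB.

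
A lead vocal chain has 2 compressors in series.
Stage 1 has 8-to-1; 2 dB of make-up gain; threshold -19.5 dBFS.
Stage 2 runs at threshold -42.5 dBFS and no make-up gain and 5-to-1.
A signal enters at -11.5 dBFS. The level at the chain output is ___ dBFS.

-37.3 dBFS

Stage 1: overshoot 8 dB → 8/8 = 1 dB → -18.5 dBFS; +2 dB make-up → -16.5 dBFS.
Stage 2: -16.5 dBFS is 26 dB over -42.5 dBFS; at 5:1 that becomes 5.2 dB over, giving -37.3 dBFS.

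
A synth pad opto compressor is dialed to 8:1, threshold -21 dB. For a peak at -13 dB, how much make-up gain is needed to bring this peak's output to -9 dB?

11 dB

Overshoot 8 dB → 8/8 = 1 dB after compression, so the compressed level is -21 + 1 = -20 dB.
Make-up = target − compressed = -9 − (-20) = 11 dB.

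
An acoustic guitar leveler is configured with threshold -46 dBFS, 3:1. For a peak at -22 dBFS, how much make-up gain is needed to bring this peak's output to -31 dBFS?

The peak compresses to -46 + 24/3 = -38 dBFS.
To reach -31 dBFS requires -31 − (-38) = 7 dB of make-up.

7 dB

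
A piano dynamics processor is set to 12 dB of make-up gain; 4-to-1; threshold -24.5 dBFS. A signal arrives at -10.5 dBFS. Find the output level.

-9 dBFS

The input is 14 dB above the -24.5 dBFS threshold.
The 14 dB excess becomes 3.5 dB after 4:1 reduction.
So the level is -24.5 + 3.5 = -21 dBFS; make-up adds 12 dB, giving -9 dBFS.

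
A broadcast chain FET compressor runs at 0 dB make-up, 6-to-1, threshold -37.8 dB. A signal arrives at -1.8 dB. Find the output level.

-31.8 dB

Overshoot: -1.8 − (-37.8) = 36 dB.
6:1 compression reduces that to 36/6 = 6 dB over.
So the level is -37.8 + 6 = -31.8 dB.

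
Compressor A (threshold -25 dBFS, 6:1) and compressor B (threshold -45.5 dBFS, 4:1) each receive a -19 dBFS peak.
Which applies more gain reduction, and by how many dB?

A: overshoot 6 dB → output overshoot 1 dB → GR 5 dB.
B: overshoot 26.5 dB → output overshoot 6.625 dB → GR 19.875 dB.
B applies 14.875 dB more gain reduction.

B, by 14.875 dB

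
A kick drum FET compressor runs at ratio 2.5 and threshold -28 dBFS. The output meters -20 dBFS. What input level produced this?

That's 8 dB above the -28 dBFS threshold.
Input overshoot = R × output overshoot = 20 dB → input = -28 + 20 = -8 dBFS.

-8 dBFS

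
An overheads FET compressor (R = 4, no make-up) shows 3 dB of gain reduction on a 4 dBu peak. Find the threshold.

Let T be the threshold. Output overshoot = (input overshoot)/R, so 1 − T = (4 − T)/4.
4·(1 − T) = 4 − T → 3·T = 4 − 4 = 0.
T = 0/3 = 0 dBu.

0 dBu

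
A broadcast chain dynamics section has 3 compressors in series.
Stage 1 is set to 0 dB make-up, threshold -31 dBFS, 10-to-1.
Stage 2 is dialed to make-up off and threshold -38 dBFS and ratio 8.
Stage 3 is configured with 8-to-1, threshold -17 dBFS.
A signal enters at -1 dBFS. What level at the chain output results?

-36.75 dBFS

Stage 1: -1 dBFS is 30 dB over -31 dBFS; at 10:1 that becomes 3 dB over, giving -28 dBFS.
Stage 2: overshoot 10 dB → 10/8 = 1.25 dB → -36.75 dBFS.
Stage 3: -36.75 dBFS is at or below the -17 dBFS threshold — no compression; output -36.75 dBFS.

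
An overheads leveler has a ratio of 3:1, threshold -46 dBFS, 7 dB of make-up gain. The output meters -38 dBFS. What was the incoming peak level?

-43 dBFS

Stripping the +7 dB make-up gives -45 dBFS at the gain stage.
The compressed level sits -45 − (-46) = 1 dB over threshold.
Before 3:1 compression the overshoot was 1 × 3 = 3 dB, so input = -46 + 3 = -43 dBFS.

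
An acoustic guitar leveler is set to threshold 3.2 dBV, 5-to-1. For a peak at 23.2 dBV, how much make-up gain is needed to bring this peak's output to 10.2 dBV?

The peak compresses to 3.2 + 20/5 = 7.2 dBV.
To reach 10.2 dBV requires 10.2 − 7.2 = 3 dB of make-up.

3 dB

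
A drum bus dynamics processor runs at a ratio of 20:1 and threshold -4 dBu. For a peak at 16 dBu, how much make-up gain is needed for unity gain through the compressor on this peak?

19 dB

The peak compresses to -4 + 20/20 = -3 dBu.
To reach 16 dBu requires 16 − (-3) = 19 dB of make-up.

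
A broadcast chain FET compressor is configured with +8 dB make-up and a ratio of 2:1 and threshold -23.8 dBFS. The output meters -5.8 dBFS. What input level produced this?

-3.8 dBFS

Remove make-up: -5.8 − 8 = -13.8 dBFS.
The compressed level sits -13.8 − (-23.8) = 10 dB over threshold.
Input overshoot = R × output overshoot = 20 dB → input = -23.8 + 20 = -3.8 dBFS.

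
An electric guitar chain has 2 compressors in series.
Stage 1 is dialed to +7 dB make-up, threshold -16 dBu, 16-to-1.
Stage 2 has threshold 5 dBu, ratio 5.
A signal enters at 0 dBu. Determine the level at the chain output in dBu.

Stage 1: overshoot 16 dB → 16/16 = 1 dB → -15 dBu; +7 dB make-up → -8 dBu.
Stage 2: -8 dBu ≤ 5 dBu, so stage 2 doesn't engage; output -8 dBu.

-8 dBu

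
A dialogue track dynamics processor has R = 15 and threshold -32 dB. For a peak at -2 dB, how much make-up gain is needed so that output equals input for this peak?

28 dB

Overshoot 30 dB → 30/15 = 2 dB after compression, so the compressed level is -32 + 2 = -30 dB.
Make-up = target − compressed = -2 − (-30) = 28 dB.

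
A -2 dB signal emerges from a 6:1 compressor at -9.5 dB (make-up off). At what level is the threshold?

-11 dB

Gain reduction = -2 − (-9.5) = 7.5 dB; output overshoot = GR / (R − 1) = 7.5 / 5 = 1.5 dB.
Threshold = output − output overshoot = -9.5 − 1.5 = -11 dB.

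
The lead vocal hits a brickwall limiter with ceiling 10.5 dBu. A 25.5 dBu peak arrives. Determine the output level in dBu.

The limiter clamps the peak to its 10.5 dBu ceiling.

10.5 dBu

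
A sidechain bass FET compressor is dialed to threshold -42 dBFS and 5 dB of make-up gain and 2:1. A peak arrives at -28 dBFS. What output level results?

Overshoot: -28 − (-42) = 14 dB.
2:1 compression reduces that to 14/2 = 7 dB over.
Output = -42 + 7 = -35 dBFS; make-up adds 5 dB, giving -30 dBFS.

-30 dBFS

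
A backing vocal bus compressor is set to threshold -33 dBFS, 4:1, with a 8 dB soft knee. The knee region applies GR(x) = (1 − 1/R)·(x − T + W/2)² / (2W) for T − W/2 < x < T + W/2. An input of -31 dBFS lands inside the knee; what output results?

-32.6875 dBFS

x − T + W/2 = -31 − (-33) + 4 = 6.
GR = (1 − 1/4) × 6² / 16 = 0.75 × 36 / 16 = 1.6875 dB.
Output = -31 − 1.6875 = -32.6875 dBFS.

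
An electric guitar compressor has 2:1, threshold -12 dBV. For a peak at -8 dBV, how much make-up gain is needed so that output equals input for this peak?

2 dB

Overshoot 4 dB → 4/2 = 2 dB after compression, so the compressed level is -12 + 2 = -10 dBV.
Make-up = target − compressed = -8 − (-10) = 2 dB.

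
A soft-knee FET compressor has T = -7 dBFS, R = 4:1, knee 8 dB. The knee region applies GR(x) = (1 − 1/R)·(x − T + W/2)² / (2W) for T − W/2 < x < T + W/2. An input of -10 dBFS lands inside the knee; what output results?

-10.046875 dBFS

x − T + W/2 = -10 − (-7) + 4 = 1.
GR = (1 − 1/4) × 1² / 16 = 0.75 × 1 / 16 = 0.046875 dB.
Output = -10 − 0.046875 = -10.046875 dBFS.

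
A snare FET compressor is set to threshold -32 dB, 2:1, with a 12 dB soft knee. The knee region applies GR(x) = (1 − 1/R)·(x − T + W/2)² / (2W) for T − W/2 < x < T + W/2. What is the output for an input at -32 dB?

x − T + W/2 = -32 − (-32) + 6 = 6.
GR = (1 − 1/2) × 6² / 24 = 0.5 × 36 / 24 = 0.75 dB.
Output = -32 − 0.75 = -32.75 dB.

-32.75 dB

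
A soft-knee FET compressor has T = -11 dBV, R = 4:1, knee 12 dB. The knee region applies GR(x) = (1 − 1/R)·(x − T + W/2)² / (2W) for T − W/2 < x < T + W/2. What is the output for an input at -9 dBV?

-11 dBV

x − T + W/2 = -9 − (-11) + 6 = 8.
GR = (1 − 1/4) × 8² / 24 = 0.75 × 64 / 24 = 2 dB.
Output = -9 − 2 = -11 dBV.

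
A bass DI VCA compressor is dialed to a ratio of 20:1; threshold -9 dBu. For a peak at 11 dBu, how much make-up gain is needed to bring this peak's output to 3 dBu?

Overshoot 20 dB → 20/20 = 1 dB after compression, so the compressed level is -9 + 1 = -8 dBu.
Make-up = target − compressed = 3 − (-8) = 11 dB.

11 dB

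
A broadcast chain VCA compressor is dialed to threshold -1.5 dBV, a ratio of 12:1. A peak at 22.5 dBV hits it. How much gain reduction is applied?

22 dB

The signal is 24 dB above threshold.
A 12:1 ratio leaves 2 dB of that excess.
GR = overshoot in − overshoot out = 24 − 2 = 22 dB.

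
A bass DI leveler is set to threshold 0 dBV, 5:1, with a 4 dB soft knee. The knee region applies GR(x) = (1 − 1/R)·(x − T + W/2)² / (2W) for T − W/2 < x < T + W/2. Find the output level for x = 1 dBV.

x − T + W/2 = 1 − 0 + 2 = 3.
GR = (1 − 1/5) × 3² / 8 = 0.8 × 9 / 8 = 0.9 dB.
Output = 1 − 0.9 = 0.1 dBV.

0.1 dBV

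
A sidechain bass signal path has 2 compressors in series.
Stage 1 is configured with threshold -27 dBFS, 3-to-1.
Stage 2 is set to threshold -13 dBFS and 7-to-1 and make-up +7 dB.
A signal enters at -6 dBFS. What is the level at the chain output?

Stage 1: 21 dB above -27 dBFS, reduced 3:1 to 7 dB above → -20 dBFS.
Stage 2: -20 dBFS is at or below the -13 dBFS threshold — no compression; make-up brings it to -13 dBFS.

-13 dBFS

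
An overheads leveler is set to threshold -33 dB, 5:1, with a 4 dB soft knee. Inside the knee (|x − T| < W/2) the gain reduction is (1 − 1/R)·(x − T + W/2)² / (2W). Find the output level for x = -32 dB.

x − T + W/2 = -32 − (-33) + 2 = 3.
GR = (1 − 1/5) × 3² / 8 = 0.8 × 9 / 8 = 0.9 dB.
Output = -32 − 0.9 = -32.9 dB.

-32.9 dB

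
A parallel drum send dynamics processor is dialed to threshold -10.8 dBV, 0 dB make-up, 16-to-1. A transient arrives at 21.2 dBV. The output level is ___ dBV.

21.2 dBV sits 32 dB over threshold.
16:1 compression reduces that to 32/16 = 2 dB over.
So the level is -10.8 + 2 = -8.8 dBV.

-8.8 dBV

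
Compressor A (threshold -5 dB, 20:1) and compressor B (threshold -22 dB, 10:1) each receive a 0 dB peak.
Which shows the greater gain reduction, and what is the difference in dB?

B, by 15.05 dB

A: 5 dB over, compressed to 0.25 dB over, so 4.75 dB of GR.
B: 22 dB over, compressed to 2.2 dB over, so 19.8 dB of GR.
Difference: 15.05 dB in favour of B.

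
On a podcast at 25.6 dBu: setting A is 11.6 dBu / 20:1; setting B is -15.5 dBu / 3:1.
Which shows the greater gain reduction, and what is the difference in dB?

B, by 14.1 dB

A: 14 dB over, compressed to 0.7 dB over, so 13.3 dB of GR.
B: 41.1 dB over, compressed to 13.7 dB over, so 27.4 dB of GR.
Difference: 14.1 dB in favour of B.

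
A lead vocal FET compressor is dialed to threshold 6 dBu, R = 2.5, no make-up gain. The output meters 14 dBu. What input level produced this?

The compressed level sits 14 − 6 = 8 dB over threshold.
Before 2.5:1 compression the overshoot was 8 × 2.5 = 20 dB, so input = 6 + 20 = 26 dBu.

26 dBu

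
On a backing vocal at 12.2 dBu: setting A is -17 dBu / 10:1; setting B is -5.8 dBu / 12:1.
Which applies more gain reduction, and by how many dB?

A, by 9.78 dB

A: GR = 29.2 − 29.2/10 = 26.28 dB.
B: GR = 18 − 18/12 = 16.5 dB.
A applies 9.78 dB more gain reduction.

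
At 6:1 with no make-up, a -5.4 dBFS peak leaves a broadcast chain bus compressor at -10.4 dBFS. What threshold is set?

-11.4 dBFS

Let T be the threshold. Output overshoot = (input overshoot)/R, so -10.4 − T = (-5.4 − T)/6.
6·(-10.4 − T) = -5.4 − T → 5·T = -62.4 − (-5.4) = -57.
T = -57/5 = -11.4 dBFS.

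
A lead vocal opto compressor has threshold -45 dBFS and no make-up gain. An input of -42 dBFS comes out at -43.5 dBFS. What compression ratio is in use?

2:1

Input overshoot = -42 − (-45) = 3 dB; output overshoot = -43.5 − (-45) = 1.5 dB.
Ratio = 3 / 1.5 = 2.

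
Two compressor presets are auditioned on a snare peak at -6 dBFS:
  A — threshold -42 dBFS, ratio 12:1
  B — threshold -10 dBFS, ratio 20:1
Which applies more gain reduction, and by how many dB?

A: GR = 36 − 36/12 = 33 dB.
B: GR = 4 − 4/20 = 3.8 dB.
A applies 29.2 dB more gain reduction.

A, by 29.2 dB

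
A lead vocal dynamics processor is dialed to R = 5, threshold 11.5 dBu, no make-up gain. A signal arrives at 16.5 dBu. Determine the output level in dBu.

12.5 dBu

Overshoot: 16.5 − 11.5 = 5 dB.
5:1 compression reduces that to 5/5 = 1 dB over.
Output = 11.5 + 1 = 12.5 dBu.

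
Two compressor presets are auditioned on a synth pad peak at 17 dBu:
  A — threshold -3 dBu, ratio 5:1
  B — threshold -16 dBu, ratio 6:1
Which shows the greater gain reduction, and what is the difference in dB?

B, by 11.5 dB

A: 20 dB over, compressed to 4 dB over, so 16 dB of GR.
B: 33 dB over, compressed to 5.5 dB over, so 27.5 dB of GR.
B applies 11.5 dB more gain reduction.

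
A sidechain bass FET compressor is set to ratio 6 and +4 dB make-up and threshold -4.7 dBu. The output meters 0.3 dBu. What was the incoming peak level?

1.3 dBu

Before make-up, the level was 0.3 − 4 = -3.7 dBu.
That's 1 dB above the -4.7 dBu threshold.
Undo the ratio: input overshoot = 1 × 6 = 6 dB, giving input = 1.3 dBu.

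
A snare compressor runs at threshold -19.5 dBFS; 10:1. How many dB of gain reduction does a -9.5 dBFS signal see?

9 dB

Overshoot = -9.5 − (-19.5) = 10 dB.
After 10:1 compression the overshoot becomes 10/10 = 1 dB.
GR = overshoot in − overshoot out = 10 − 1 = 9 dB.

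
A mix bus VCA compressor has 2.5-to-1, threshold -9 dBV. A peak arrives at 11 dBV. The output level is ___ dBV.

Overshoot: 11 − (-9) = 20 dB.
The 20 dB excess becomes 8 dB after 2.5:1 reduction.
That puts the output at -1 dBV.

-1 dBV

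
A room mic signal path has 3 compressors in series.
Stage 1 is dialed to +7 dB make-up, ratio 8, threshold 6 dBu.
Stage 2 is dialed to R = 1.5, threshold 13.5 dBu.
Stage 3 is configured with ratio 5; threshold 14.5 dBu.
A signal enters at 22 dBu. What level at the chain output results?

Stage 1: 16 dB above 6 dBu, reduced 8:1 to 2 dB above → 8 dBu; +7 dB make-up → 15 dBu.
Stage 2: 15 dBu is 1.5 dB over 13.5 dBu; at 1.5:1 that becomes 1 dB over, giving 14.5 dBu.
Stage 3: 14.5 dBu ≤ 14.5 dBu, so stage 3 doesn't engage; output 14.5 dBu.

14.5 dBu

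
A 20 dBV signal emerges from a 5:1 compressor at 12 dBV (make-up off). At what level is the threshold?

Input is 10 dB above T (since output overshoot × R = input overshoot: (12 − T)·5 = 20 − T gives T = 10 dBV).
Check: 10 + (20 − 10)/5 = 10 + 2 = 12 dBV. ✓

10 dBV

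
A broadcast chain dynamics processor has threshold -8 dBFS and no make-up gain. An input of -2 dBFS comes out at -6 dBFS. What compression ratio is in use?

Input overshoot = -2 − (-8) = 6 dB; output overshoot = -6 − (-8) = 2 dB.
Ratio = 6 / 2 = 3.

3:1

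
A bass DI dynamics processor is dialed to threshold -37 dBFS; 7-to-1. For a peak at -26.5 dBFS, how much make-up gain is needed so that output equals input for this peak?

9 dB

Overshoot 10.5 dB → 10.5/7 = 1.5 dB after compression, so the compressed level is -37 + 1.5 = -35.5 dBFS.
Make-up = target − compressed = -26.5 − (-35.5) = 9 dB.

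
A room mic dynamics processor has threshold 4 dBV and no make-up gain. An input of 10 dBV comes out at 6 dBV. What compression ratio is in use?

Input overshoot = 10 − 4 = 6 dB; output overshoot = 6 − 4 = 2 dB.
Ratio = 6 / 2 = 3.

3:1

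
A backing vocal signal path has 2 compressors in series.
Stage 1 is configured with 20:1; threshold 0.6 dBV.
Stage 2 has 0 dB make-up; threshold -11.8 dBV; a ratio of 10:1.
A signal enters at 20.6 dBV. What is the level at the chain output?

Stage 1: 20.6 dBV is 20 dB over 0.6 dBV; at 20:1 that becomes 1 dB over, giving 1.6 dBV.
Stage 2: 13.4 dB above -11.8 dBV, reduced 10:1 to 1.34 dB above → -10.46 dBV.

-10.46 dBV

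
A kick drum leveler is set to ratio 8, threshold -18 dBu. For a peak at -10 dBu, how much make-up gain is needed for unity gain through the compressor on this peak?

Overshoot 8 dB → 8/8 = 1 dB after compression, so the compressed level is -18 + 1 = -17 dBu.
Make-up = target − compressed = -10 − (-17) = 7 dB.

7 dB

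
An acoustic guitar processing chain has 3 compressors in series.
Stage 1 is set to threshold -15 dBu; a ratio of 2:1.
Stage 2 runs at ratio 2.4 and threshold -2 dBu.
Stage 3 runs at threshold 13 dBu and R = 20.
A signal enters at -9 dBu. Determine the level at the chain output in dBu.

-12 dBu

Stage 1: overshoot 6 dB → 6/2 = 3 dB → -12 dBu.
Stage 2: -12 dBu ≤ -2 dBu, so stage 2 doesn't engage; output -12 dBu.
Stage 3: below threshold (-12 ≤ 13); passes unchanged; output -12 dBu.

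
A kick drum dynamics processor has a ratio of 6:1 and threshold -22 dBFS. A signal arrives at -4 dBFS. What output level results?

-19 dBFS

-4 dBFS sits 18 dB over threshold.
At 6:1 the overshoot is divided by 6, leaving 3 dB above threshold.
That puts the output at -19 dBFS.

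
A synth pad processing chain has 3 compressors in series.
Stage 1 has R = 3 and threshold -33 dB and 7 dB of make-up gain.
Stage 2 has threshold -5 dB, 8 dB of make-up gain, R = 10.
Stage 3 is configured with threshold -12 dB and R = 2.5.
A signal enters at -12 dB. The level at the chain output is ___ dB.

-11.6 dB

Stage 1: overshoot 21 dB → 21/3 = 7 dB → -26 dB; +7 dB make-up → -19 dB.
Stage 2: -19 dB is at or below the -5 dB threshold — no compression; make-up brings it to -11 dB.
Stage 3: 1 dB above -12 dB, reduced 2.5:1 to 0.4 dB above → -11.6 dB.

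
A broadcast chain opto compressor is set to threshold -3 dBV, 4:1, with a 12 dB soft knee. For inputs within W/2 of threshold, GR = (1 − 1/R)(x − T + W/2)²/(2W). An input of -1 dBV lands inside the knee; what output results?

-3 dBV

x − T + W/2 = -1 − (-3) + 6 = 8.
GR = (1 − 1/4) × 8² / 24 = 0.75 × 64 / 24 = 2 dB.
Output = -1 − 2 = -3 dBV.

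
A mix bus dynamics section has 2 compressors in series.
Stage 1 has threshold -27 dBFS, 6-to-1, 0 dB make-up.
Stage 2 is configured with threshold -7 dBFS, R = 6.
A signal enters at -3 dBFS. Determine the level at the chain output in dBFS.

Stage 1: -3 dBFS is 24 dB over -27 dBFS; at 6:1 that becomes 4 dB over, giving -23 dBFS.
Stage 2: -23 dBFS ≤ -7 dBFS, so stage 2 doesn't engage; output -23 dBFS.

-23 dBFS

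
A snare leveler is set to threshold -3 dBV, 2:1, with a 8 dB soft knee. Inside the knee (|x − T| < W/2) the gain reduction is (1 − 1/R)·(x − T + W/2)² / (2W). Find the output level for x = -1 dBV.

-2.125 dBV

x − T + W/2 = -1 − (-3) + 4 = 6.
GR = (1 − 1/2) × 6² / 16 = 0.5 × 36 / 16 = 1.125 dB.
Output = -1 − 1.125 = -2.125 dBV.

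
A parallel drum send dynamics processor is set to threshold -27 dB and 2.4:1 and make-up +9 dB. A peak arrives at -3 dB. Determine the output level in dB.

-8 dB

-3 dB sits 24 dB over threshold.
At 2.4:1 the overshoot is divided by 2.4, leaving 10 dB above threshold.
So the level is -27 + 10 = -17 dB; make-up adds 9 dB, giving -8 dB.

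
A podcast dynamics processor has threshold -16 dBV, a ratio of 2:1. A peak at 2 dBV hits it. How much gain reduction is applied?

Overshoot = 2 − (-16) = 18 dB.
At 2:1, output sits 18/2 = 9 dB above threshold.
GR = overshoot in − overshoot out = 18 − 9 = 9 dB.

9 dB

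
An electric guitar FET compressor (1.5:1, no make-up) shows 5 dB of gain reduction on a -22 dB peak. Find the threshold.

Let T be the threshold. Output overshoot = (input overshoot)/R, so -27 − T = (-22 − T)/1.5.
1.5·(-27 − T) = -22 − T → 0.5·T = -40.5 − (-22) = -18.5.
T = -18.5/0.5 = -37 dB.

-37 dB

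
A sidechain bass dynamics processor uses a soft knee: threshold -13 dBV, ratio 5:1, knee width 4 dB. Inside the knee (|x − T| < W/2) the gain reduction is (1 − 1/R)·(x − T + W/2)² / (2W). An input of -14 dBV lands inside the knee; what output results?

x − T + W/2 = -14 − (-13) + 2 = 1.
GR = (1 − 1/5) × 1² / 8 = 0.8 × 1 / 8 = 0.1 dB.
Output = -14 − 0.1 = -14.1 dBV.

-14.1 dBV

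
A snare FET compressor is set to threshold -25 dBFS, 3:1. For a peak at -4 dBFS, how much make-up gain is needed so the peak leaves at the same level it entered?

Overshoot 21 dB → 21/3 = 7 dB after compression, so the compressed level is -25 + 7 = -18 dBFS.
Make-up = target − compressed = -4 − (-18) = 14 dB.

14 dB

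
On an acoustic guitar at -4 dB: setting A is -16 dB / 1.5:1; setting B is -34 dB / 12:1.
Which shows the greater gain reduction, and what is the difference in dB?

B, by 23.5 dB

A: overshoot 12 dB → output overshoot 8 dB → GR 4 dB.
B: overshoot 30 dB → output overshoot 2.5 dB → GR 27.5 dB.
B applies 23.5 dB more gain reduction.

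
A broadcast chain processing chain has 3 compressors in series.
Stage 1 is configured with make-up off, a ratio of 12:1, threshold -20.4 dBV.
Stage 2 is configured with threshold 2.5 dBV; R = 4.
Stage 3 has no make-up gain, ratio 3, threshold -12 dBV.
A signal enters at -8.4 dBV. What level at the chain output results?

-19.4 dBV

Stage 1: 12 dB above -20.4 dBV, reduced 12:1 to 1 dB above → -19.4 dBV.
Stage 2: -19.4 dBV is at or below the 2.5 dBV threshold — no compression; output -19.4 dBV.
Stage 3: below threshold (-19.4 ≤ -12); passes unchanged; output -19.4 dBV.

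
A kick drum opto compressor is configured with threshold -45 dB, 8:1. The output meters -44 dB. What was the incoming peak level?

That's 1 dB above the -45 dB threshold.
Before 8:1 compression the overshoot was 1 × 8 = 8 dB, so input = -45 + 8 = -37 dB.

-37 dB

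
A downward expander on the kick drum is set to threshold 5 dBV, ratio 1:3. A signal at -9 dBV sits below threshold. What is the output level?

-37 dBV

Below threshold, a 1:3 expander applies gain = (3−1)×(T − x) of attenuation.
(3−1) × 14 = 28 dB, so output = -9 − 28 = -37 dBV.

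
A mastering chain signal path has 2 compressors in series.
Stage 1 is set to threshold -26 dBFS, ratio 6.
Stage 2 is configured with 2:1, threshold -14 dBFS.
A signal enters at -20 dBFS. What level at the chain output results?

Stage 1: 6 dB above -26 dBFS, reduced 6:1 to 1 dB above → -25 dBFS.
Stage 2: -25 dBFS ≤ -14 dBFS, so stage 2 doesn't engage; output -25 dBFS.

-25 dBFS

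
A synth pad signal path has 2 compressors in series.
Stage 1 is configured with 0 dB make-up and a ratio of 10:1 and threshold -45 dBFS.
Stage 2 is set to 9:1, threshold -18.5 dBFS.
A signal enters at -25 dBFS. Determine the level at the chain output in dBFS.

-43 dBFS

Stage 1: -25 dBFS is 20 dB over -45 dBFS; at 10:1 that becomes 2 dB over, giving -43 dBFS.
Stage 2: below threshold (-43 ≤ -18.5); passes unchanged; output -43 dBFS.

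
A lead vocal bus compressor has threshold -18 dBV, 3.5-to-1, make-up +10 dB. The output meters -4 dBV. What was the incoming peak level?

Remove make-up: -4 − 10 = -14 dBV.
That's 4 dB above the -18 dBV threshold.
Undo the ratio: input overshoot = 4 × 3.5 = 14 dB, giving input = -4 dBV.

-4 dBV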